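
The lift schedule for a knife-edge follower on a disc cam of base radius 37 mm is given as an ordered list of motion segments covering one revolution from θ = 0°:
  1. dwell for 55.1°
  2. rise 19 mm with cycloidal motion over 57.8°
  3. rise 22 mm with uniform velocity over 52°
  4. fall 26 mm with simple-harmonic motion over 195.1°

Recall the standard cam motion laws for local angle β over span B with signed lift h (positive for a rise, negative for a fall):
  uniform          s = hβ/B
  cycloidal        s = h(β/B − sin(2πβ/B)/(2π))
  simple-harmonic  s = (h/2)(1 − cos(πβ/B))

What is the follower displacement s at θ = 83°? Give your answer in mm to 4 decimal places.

seg 1 [0°–55.1°] dwell: s stays 0.0000
seg 2 [55.1°–112.9°] cycloidal, h=19: θ=83° here. β=27.9, B=57.8. 19·(0.4827 − sin(2π·0.4827)/(2π)) = 8.8432 → s = 8.8432

8.8432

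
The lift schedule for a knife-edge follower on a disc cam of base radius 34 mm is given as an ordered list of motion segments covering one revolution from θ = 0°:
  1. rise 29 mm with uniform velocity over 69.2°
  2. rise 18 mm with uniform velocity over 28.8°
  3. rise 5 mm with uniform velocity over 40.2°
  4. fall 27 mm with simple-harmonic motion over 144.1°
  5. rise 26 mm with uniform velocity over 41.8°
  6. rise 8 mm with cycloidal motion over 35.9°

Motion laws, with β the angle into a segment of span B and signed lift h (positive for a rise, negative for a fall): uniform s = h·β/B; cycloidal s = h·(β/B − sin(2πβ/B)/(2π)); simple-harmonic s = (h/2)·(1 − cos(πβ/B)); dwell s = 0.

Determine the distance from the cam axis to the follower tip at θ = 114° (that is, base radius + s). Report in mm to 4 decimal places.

seg 1 [0°–69.2°] uniform, h=29: full span → s += 29 → s = 29.0000
seg 2 [69.2°–98°] uniform, h=18: full span → s += 18 → s = 47.0000
seg 3 [98°–138.2°] uniform, h=5: θ=114° here. β=16, B=40.2. 5·16/40.2 = 1.9900 → s = 48.9900
radial distance = base radius + s = 34 + 48.9900 = 82.9900

82.9900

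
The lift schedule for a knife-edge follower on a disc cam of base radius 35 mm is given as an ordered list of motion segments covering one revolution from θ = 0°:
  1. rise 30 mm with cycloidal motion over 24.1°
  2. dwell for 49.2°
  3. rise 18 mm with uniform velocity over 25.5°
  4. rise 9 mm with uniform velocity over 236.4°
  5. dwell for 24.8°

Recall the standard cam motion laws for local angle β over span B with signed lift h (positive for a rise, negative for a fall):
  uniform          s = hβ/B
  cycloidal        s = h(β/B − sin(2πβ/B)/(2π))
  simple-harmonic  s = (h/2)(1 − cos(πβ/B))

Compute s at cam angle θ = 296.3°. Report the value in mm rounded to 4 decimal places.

seg 1 [0°–24.1°] cycloidal, h=30: full span → s += 30 → s = 30.0000
seg 2 [24.1°–73.3°] dwell: s stays 30.0000
seg 3 [73.3°–98.8°] uniform, h=18: full span → s += 18 → s = 48.0000
seg 4 [98.8°–335.2°] uniform, h=9: θ=296.3° here. β=197.5, B=236.4. 9·197.5/236.4 = 7.5190 → s = 55.5190

55.5190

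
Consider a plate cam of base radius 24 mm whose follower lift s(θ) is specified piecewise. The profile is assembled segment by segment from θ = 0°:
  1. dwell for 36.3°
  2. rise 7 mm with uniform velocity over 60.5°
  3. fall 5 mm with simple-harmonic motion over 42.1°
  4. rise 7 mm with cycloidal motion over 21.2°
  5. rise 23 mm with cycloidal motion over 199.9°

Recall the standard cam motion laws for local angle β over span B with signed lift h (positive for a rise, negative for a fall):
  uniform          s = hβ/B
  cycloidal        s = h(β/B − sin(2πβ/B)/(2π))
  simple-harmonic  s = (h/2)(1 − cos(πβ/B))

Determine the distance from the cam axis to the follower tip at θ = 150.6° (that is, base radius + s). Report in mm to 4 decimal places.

seg 1 [0°–36.3°] dwell: s stays 0.0000
seg 2 [36.3°–96.8°] uniform, h=7: full span → s += 7 → s = 7.0000
seg 3 [96.8°–138.9°] simple-harmonic, h=-5: full span → s += -5 → s = 2.0000
seg 4 [138.9°–160.1°] cycloidal, h=7: θ=150.6° here. β=11.7, B=21.2. 7·(0.5519 − sin(2π·0.5519)/(2π)) = 4.2200 → s = 6.2200
radial distance = base radius + s = 24 + 6.2200 = 30.2200

30.2200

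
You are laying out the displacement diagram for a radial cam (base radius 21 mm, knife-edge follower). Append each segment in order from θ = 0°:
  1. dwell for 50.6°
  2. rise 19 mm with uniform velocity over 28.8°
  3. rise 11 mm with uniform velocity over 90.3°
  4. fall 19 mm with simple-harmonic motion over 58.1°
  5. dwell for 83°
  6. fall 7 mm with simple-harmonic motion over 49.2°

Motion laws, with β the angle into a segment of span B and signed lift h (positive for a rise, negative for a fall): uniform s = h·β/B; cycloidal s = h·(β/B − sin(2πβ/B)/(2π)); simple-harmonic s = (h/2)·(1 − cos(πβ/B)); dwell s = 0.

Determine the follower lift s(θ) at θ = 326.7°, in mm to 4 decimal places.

seg 1 [0°–50.6°] dwell: s stays 0.0000
seg 2 [50.6°–79.4°] uniform, h=19: full span → s += 19 → s = 19.0000
seg 3 [79.4°–169.7°] uniform, h=11: full span → s += 11 → s = 30.0000
seg 4 [169.7°–227.8°] simple-harmonic, h=-19: full span → s += -19 → s = 11.0000
seg 5 [227.8°–310.8°] dwell: s stays 11.0000
seg 6 [310.8°–360°] simple-harmonic, h=-7: θ=326.7° here. β=15.9, B=49.2. -7/2·(1 − cos(π·0.3232)) = -1.6541 → s = 9.3459

9.3459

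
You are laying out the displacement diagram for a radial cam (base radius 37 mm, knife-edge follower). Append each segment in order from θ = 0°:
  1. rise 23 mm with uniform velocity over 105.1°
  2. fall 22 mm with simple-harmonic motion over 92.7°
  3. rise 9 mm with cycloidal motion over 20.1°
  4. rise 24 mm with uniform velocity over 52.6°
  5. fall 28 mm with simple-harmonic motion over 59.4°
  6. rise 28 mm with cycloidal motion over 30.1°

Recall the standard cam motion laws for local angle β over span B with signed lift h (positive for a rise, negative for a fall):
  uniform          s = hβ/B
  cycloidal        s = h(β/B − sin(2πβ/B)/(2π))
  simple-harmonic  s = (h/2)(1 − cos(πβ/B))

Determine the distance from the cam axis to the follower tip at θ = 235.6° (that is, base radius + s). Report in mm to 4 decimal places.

seg 1 [0°–105.1°] uniform, h=23: full span → s += 23 → s = 23.0000
seg 2 [105.1°–197.8°] simple-harmonic, h=-22: full span → s += -22 → s = 1.0000
seg 3 [197.8°–217.9°] cycloidal, h=9: full span → s += 9 → s = 10.0000
seg 4 [217.9°–270.5°] uniform, h=24: θ=235.6° here. β=17.7, B=52.6. 24·17.7/52.6 = 8.0760 → s = 18.0760
radial distance = base radius + s = 37 + 18.0760 = 55.0760

55.0760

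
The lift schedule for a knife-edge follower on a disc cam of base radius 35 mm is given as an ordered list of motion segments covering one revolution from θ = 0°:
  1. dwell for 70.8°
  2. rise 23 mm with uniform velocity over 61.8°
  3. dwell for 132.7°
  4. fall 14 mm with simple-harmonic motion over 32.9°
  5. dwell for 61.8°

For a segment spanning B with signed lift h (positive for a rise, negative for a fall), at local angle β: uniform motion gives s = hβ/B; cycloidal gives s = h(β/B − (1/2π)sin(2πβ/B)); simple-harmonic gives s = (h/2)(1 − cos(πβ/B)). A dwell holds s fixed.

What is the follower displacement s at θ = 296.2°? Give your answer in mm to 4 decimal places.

seg 1 [0°–70.8°] dwell: s stays 0.0000
seg 2 [70.8°–132.6°] uniform, h=23: full span → s += 23 → s = 23.0000
seg 3 [132.6°–265.3°] dwell: s stays 23.0000
seg 4 [265.3°–298.2°] simple-harmonic, h=-14: θ=296.2° here. β=30.9, B=32.9. -14/2·(1 − cos(π·0.9392)) = -13.8727 → s = 9.1273

9.1273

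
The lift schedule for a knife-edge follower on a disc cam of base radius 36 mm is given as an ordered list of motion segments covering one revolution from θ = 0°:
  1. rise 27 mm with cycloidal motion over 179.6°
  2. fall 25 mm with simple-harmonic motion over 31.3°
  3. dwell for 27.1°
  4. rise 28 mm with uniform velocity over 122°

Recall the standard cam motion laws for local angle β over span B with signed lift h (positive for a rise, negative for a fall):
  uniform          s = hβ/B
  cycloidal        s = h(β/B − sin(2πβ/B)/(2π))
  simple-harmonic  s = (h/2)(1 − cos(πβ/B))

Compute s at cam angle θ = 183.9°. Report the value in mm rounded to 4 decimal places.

seg 1 [0°–179.6°] cycloidal, h=27: full span → s += 27 → s = 27.0000
seg 2 [179.6°–210.9°] simple-harmonic, h=-25: θ=183.9° here. β=4.3, B=31.3. -25/2·(1 − cos(π·0.1374)) = -1.1462 → s = 25.8538

25.8538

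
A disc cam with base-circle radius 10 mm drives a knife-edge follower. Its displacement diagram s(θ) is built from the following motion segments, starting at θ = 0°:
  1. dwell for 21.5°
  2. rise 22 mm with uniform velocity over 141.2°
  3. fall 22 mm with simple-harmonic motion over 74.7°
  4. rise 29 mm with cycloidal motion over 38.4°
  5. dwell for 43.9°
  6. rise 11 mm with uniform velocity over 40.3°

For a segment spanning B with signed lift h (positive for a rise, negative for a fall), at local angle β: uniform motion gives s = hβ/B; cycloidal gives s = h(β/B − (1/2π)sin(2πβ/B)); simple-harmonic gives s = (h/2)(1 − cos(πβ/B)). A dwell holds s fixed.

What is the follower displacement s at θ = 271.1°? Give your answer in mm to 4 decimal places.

seg 1 [0°–21.5°] dwell: s stays 0.0000
seg 2 [21.5°–162.7°] uniform, h=22: full span → s += 22 → s = 22.0000
seg 3 [162.7°–237.4°] simple-harmonic, h=-22: full span → s += -22 → s = 0.0000
seg 4 [237.4°–275.8°] cycloidal, h=29: θ=271.1° here. β=33.7, B=38.4. 29·(0.8776 − sin(2π·0.8776)/(2π)) = 28.6603 → s = 28.6603

28.6603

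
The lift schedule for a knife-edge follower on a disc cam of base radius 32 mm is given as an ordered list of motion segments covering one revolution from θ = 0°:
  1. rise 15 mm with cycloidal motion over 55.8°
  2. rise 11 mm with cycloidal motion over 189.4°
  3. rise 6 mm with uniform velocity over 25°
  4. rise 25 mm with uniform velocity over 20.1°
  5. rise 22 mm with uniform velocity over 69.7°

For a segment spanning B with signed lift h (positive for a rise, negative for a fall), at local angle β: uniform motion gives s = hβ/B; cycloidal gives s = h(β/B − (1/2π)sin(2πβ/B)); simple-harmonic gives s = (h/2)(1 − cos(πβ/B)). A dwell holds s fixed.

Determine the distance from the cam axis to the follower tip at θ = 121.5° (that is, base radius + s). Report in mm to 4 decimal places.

seg 1 [0°–55.8°] cycloidal, h=15: full span → s += 15 → s = 15.0000
seg 2 [55.8°–245.2°] cycloidal, h=11: θ=121.5° here. β=65.7, B=189.4. 11·(0.3469 − sin(2π·0.3469)/(2π)) = 2.3795 → s = 17.3795
radial distance = base radius + s = 32 + 17.3795 = 49.3795

49.3795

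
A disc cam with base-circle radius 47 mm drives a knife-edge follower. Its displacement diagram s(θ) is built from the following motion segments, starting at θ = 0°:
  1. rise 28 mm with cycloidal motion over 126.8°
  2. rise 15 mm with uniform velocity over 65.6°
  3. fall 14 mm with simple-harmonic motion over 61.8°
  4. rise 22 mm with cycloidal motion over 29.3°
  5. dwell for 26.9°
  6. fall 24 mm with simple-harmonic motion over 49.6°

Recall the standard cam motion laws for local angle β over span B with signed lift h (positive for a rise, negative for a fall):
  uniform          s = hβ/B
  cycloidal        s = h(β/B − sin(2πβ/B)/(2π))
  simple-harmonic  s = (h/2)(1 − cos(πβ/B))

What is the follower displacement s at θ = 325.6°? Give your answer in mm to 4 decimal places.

seg 1 [0°–126.8°] cycloidal, h=28: full span → s += 28 → s = 28.0000
seg 2 [126.8°–192.4°] uniform, h=15: full span → s += 15 → s = 43.0000
seg 3 [192.4°–254.2°] simple-harmonic, h=-14: full span → s += -14 → s = 29.0000
seg 4 [254.2°–283.5°] cycloidal, h=22: full span → s += 22 → s = 51.0000
seg 5 [283.5°–310.4°] dwell: s stays 51.0000
seg 6 [310.4°–360°] simple-harmonic, h=-24: θ=325.6° here. β=15.2, B=49.6. -24/2·(1 − cos(π·0.3065)) = -5.1448 → s = 45.8552

45.8552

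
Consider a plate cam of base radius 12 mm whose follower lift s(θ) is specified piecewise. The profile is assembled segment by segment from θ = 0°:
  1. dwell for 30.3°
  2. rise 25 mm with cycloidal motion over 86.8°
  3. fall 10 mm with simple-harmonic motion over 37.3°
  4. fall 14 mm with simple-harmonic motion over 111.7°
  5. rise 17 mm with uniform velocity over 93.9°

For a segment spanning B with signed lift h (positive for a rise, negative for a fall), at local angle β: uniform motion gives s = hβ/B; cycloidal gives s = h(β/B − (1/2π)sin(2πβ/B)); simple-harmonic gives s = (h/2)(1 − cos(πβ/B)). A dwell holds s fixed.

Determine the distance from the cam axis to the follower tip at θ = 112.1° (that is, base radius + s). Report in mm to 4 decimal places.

seg 1 [0°–30.3°] dwell: s stays 0.0000
seg 2 [30.3°–117.1°] cycloidal, h=25: θ=112.1° here. β=81.8, B=86.8. 25·(0.9424 − sin(2π·0.9424)/(2π)) = 24.9688 → s = 24.9688
radial distance = base radius + s = 12 + 24.9688 = 36.9688

36.9688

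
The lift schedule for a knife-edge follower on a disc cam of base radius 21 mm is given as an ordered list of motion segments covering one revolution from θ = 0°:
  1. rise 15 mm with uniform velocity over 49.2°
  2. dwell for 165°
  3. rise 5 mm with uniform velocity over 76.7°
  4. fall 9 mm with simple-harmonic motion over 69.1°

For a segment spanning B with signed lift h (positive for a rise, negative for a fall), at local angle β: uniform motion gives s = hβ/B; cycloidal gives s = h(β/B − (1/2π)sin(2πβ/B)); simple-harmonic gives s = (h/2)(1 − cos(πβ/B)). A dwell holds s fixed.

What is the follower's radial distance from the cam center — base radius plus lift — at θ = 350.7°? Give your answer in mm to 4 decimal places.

seg 1 [0°–49.2°] uniform, h=15: full span → s += 15 → s = 15.0000
seg 2 [49.2°–214.2°] dwell: s stays 15.0000
seg 3 [214.2°–290.9°] uniform, h=5: full span → s += 5 → s = 20.0000
seg 4 [290.9°–360°] simple-harmonic, h=-9: θ=350.7° here. β=59.8, B=69.1. -9/2·(1 − cos(π·0.8654)) = -8.6037 → s = 11.3963
radial distance = base radius + s = 21 + 11.3963 = 32.3963

32.3963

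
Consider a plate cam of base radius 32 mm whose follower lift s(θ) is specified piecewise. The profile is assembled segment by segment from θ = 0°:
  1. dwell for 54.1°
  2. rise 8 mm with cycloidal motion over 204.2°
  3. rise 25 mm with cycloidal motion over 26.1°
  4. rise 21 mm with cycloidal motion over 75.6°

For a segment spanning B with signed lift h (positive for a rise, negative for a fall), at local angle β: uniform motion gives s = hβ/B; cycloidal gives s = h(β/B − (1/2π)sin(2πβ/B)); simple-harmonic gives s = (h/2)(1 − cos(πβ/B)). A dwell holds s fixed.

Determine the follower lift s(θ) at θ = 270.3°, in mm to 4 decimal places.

seg 1 [0°–54.1°] dwell: s stays 0.0000
seg 2 [54.1°–258.3°] cycloidal, h=8: full span → s += 8 → s = 8.0000
seg 3 [258.3°–284.4°] cycloidal, h=25: θ=270.3° here. β=12, B=26.1. 25·(0.4598 − sin(2π·0.4598)/(2π)) = 10.4992 → s = 18.4992

18.4992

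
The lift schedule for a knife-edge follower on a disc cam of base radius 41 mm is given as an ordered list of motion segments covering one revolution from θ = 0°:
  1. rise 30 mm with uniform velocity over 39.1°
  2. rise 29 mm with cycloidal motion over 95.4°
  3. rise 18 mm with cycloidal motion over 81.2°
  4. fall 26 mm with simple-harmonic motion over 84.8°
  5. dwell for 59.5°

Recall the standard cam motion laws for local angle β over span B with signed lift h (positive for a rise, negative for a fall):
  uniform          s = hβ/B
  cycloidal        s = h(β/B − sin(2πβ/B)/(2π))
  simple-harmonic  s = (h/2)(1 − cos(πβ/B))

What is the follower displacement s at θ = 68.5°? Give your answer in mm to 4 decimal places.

seg 1 [0°–39.1°] uniform, h=30: full span → s += 30 → s = 30.0000
seg 2 [39.1°–134.5°] cycloidal, h=29: θ=68.5° here. β=29.4, B=95.4. 29·(0.3082 − sin(2π·0.3082)/(2π)) = 4.6265 → s = 34.6265

34.6265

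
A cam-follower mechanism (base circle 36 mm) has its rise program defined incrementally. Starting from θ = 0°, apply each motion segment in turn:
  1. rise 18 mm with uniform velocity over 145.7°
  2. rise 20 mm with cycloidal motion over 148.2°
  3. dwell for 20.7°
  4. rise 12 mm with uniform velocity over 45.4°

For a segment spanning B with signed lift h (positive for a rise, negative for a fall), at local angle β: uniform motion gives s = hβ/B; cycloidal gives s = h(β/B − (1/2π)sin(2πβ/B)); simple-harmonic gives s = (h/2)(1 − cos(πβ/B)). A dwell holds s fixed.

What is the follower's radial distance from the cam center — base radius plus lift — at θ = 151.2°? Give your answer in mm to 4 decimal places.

seg 1 [0°–145.7°] uniform, h=18: full span → s += 18 → s = 18.0000
seg 2 [145.7°–293.9°] cycloidal, h=20: θ=151.2° here. β=5.5, B=148.2. 20·(0.0371 − sin(2π·0.0371)/(2π)) = 0.0067 → s = 18.0067
radial distance = base radius + s = 36 + 18.0067 = 54.0067

54.0067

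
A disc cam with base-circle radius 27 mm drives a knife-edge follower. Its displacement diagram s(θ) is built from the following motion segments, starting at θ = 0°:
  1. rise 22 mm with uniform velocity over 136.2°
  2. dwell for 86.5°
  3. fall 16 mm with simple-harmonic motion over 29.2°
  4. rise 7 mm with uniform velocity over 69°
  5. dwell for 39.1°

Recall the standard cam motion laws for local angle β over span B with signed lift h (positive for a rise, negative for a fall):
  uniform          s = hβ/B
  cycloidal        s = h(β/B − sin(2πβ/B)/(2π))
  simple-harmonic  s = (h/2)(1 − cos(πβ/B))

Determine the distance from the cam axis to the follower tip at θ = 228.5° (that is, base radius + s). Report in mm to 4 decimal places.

seg 1 [0°–136.2°] uniform, h=22: full span → s += 22 → s = 22.0000
seg 2 [136.2°–222.7°] dwell: s stays 22.0000
seg 3 [222.7°–251.9°] simple-harmonic, h=-16: θ=228.5° here. β=5.8, B=29.2. -16/2·(1 − cos(π·0.1986)) = -1.5077 → s = 20.4923
radial distance = base radius + s = 27 + 20.4923 = 47.4923

47.4923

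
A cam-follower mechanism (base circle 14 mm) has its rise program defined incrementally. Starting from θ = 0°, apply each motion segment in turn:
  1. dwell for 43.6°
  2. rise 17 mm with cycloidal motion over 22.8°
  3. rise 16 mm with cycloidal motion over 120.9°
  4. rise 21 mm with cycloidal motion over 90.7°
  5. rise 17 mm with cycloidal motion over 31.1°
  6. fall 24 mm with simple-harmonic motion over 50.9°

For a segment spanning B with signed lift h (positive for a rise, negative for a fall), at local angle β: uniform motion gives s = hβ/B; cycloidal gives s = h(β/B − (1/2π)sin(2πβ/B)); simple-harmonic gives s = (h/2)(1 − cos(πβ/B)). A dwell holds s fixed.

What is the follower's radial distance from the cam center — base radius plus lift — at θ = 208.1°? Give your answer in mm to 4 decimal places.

seg 1 [0°–43.6°] dwell: s stays 0.0000
seg 2 [43.6°–66.4°] cycloidal, h=17: full span → s += 17 → s = 17.0000
seg 3 [66.4°–187.3°] cycloidal, h=16: full span → s += 16 → s = 33.0000
seg 4 [187.3°–278°] cycloidal, h=21: θ=208.1° here. β=20.8, B=90.7. 21·(0.2293 − sin(2π·0.2293)/(2π)) = 1.5018 → s = 34.5018
radial distance = base radius + s = 14 + 34.5018 = 48.5018

48.5018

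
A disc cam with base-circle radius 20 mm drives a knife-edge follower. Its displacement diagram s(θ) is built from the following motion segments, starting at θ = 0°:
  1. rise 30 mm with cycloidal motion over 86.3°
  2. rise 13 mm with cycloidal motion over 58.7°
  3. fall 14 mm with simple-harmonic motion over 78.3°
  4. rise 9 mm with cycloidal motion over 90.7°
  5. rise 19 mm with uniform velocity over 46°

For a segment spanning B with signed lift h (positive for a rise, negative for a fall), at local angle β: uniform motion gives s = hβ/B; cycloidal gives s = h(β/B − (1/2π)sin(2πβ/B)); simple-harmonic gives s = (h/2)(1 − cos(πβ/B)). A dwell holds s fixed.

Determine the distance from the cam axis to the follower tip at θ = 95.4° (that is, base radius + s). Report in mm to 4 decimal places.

seg 1 [0°–86.3°] cycloidal, h=30: full span → s += 30 → s = 30.0000
seg 2 [86.3°–145°] cycloidal, h=13: θ=95.4° here. β=9.1, B=58.7. 13·(0.1550 − sin(2π·0.1550)/(2π)) = 0.3039 → s = 30.3039
radial distance = base radius + s = 20 + 30.3039 = 50.3039

50.3039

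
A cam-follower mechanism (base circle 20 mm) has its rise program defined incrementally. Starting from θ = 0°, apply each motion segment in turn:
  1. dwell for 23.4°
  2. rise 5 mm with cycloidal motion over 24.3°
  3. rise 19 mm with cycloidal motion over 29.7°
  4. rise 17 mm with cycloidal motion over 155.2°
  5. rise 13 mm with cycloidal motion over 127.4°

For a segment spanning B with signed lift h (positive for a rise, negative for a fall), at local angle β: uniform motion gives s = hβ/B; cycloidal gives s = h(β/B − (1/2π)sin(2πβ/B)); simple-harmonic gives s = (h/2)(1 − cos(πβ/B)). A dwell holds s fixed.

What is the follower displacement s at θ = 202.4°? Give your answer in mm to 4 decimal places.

seg 1 [0°–23.4°] dwell: s stays 0.0000
seg 2 [23.4°–47.7°] cycloidal, h=5: full span → s += 5 → s = 5.0000
seg 3 [47.7°–77.4°] cycloidal, h=19: full span → s += 19 → s = 24.0000
seg 4 [77.4°–232.6°] cycloidal, h=17: θ=202.4° here. β=125, B=155.2. 17·(0.8054 − sin(2π·0.8054)/(2π)) = 16.2353 → s = 40.2353

40.2353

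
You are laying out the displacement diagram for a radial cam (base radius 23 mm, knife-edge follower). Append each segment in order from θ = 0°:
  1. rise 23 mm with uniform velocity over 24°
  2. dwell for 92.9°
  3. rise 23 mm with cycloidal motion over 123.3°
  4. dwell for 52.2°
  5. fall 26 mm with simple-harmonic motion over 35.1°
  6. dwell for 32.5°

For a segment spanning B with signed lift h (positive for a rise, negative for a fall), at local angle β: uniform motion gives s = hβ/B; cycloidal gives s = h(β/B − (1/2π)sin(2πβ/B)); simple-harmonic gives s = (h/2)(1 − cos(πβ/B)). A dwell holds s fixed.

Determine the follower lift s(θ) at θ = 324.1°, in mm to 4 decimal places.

seg 1 [0°–24°] uniform, h=23: full span → s += 23 → s = 23.0000
seg 2 [24°–116.9°] dwell: s stays 23.0000
seg 3 [116.9°–240.2°] cycloidal, h=23: full span → s += 23 → s = 46.0000
seg 4 [240.2°–292.4°] dwell: s stays 46.0000
seg 5 [292.4°–327.5°] simple-harmonic, h=-26: θ=324.1° here. β=31.7, B=35.1. -26/2·(1 − cos(π·0.9031)) = -25.4027 → s = 20.5973

20.5973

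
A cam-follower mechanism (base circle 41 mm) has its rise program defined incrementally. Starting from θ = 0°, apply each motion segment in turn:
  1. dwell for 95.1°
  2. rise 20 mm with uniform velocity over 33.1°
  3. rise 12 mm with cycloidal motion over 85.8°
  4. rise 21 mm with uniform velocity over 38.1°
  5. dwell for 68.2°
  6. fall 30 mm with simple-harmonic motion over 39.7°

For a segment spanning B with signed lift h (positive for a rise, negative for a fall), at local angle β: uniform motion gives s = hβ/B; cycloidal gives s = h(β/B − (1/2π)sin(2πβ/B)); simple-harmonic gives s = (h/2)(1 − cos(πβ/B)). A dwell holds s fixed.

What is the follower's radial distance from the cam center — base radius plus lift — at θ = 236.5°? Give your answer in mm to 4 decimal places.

seg 1 [0°–95.1°] dwell: s stays 0.0000
seg 2 [95.1°–128.2°] uniform, h=20: full span → s += 20 → s = 20.0000
seg 3 [128.2°–214°] cycloidal, h=12: full span → s += 12 → s = 32.0000
seg 4 [214°–252.1°] uniform, h=21: θ=236.5° here. β=22.5, B=38.1. 21·22.5/38.1 = 12.4016 → s = 44.4016
radial distance = base radius + s = 41 + 44.4016 = 85.4016

85.4016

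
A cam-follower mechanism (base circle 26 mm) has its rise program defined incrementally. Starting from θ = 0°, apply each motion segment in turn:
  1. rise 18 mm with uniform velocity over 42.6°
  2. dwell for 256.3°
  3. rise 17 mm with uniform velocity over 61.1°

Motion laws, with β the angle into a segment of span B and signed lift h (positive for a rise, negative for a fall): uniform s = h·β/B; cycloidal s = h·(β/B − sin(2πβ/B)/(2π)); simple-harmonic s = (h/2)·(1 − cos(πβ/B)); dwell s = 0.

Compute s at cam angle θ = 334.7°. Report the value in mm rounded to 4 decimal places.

seg 1 [0°–42.6°] uniform, h=18: full span → s += 18 → s = 18.0000
seg 2 [42.6°–298.9°] dwell: s stays 18.0000
seg 3 [298.9°–360°] uniform, h=17: θ=334.7° here. β=35.8, B=61.1. 17·35.8/61.1 = 9.9607 → s = 27.9607

27.9607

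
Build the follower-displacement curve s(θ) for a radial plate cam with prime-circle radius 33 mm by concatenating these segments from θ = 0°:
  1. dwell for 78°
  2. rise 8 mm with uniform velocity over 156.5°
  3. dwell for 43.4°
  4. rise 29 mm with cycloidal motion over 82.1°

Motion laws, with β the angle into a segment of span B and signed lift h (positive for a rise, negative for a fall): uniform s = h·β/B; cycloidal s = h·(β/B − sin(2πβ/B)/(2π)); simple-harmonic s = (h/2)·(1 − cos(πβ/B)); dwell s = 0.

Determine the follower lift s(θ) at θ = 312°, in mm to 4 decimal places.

seg 1 [0°–78°] dwell: s stays 0.0000
seg 2 [78°–234.5°] uniform, h=8: full span → s += 8 → s = 8.0000
seg 3 [234.5°–277.9°] dwell: s stays 8.0000
seg 4 [277.9°–360°] cycloidal, h=29: θ=312° here. β=34.1, B=82.1. 29·(0.4153 − sin(2π·0.4153)/(2π)) = 9.7043 → s = 17.7043

17.7043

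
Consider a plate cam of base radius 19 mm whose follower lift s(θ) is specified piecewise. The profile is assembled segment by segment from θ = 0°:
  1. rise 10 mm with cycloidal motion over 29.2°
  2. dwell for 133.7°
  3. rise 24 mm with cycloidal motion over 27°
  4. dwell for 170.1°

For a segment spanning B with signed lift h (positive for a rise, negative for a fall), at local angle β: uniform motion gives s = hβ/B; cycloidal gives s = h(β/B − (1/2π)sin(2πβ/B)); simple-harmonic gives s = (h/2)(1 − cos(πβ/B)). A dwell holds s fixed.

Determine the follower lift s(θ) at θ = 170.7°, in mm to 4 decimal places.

seg 1 [0°–29.2°] cycloidal, h=10: full span → s += 10 → s = 10.0000
seg 2 [29.2°–162.9°] dwell: s stays 10.0000
seg 3 [162.9°–189.9°] cycloidal, h=24: θ=170.7° here. β=7.8, B=27. 24·(0.2889 − sin(2π·0.2889)/(2π)) = 3.2271 → s = 13.2271

13.2271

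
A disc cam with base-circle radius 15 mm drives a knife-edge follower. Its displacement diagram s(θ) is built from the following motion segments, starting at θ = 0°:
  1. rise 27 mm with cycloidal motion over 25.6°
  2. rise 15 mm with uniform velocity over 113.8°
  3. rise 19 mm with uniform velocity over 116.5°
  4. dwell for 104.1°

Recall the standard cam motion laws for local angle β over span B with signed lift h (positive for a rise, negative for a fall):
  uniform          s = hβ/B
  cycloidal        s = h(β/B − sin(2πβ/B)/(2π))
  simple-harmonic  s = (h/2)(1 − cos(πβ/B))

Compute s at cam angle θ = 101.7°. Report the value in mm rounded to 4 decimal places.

seg 1 [0°–25.6°] cycloidal, h=27: full span → s += 27 → s = 27.0000
seg 2 [25.6°–139.4°] uniform, h=15: θ=101.7° here. β=76.1, B=113.8. 15·76.1/113.8 = 10.0308 → s = 37.0308

37.0308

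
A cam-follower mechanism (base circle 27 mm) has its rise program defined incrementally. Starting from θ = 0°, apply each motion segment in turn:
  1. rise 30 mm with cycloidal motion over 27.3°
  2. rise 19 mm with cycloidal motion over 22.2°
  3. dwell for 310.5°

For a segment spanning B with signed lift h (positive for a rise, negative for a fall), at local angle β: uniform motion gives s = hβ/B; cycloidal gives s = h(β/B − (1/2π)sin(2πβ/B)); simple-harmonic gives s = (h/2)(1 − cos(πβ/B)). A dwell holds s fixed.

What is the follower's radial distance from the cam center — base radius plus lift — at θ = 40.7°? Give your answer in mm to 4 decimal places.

seg 1 [0°–27.3°] cycloidal, h=30: full span → s += 30 → s = 30.0000
seg 2 [27.3°–49.5°] cycloidal, h=19: θ=40.7° here. β=13.4, B=22.2. 19·(0.6036 − sin(2π·0.6036)/(2π)) = 13.3008 → s = 43.3008
radial distance = base radius + s = 27 + 43.3008 = 70.3008

70.3008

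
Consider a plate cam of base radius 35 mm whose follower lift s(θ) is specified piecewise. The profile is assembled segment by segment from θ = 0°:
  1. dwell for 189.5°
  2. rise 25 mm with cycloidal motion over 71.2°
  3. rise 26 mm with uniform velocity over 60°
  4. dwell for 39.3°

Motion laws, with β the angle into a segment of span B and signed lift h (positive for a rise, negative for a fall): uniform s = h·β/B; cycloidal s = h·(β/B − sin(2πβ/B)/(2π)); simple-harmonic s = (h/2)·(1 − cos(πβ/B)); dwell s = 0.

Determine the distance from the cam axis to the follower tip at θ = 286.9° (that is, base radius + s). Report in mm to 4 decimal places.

seg 1 [0°–189.5°] dwell: s stays 0.0000
seg 2 [189.5°–260.7°] cycloidal, h=25: full span → s += 25 → s = 25.0000
seg 3 [260.7°–320.7°] uniform, h=26: θ=286.9° here. β=26.2, B=60. 26·26.2/60 = 11.3533 → s = 36.3533
radial distance = base radius + s = 35 + 36.3533 = 71.3533

71.3533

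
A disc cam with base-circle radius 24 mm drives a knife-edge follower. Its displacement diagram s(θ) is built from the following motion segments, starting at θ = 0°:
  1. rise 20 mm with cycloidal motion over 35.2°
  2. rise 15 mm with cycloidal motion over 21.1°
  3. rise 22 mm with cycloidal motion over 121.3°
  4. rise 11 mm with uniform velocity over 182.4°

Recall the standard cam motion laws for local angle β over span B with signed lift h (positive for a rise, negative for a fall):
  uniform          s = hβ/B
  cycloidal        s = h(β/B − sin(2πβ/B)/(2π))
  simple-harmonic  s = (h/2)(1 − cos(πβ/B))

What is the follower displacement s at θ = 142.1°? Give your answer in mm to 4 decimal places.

seg 1 [0°–35.2°] cycloidal, h=20: full span → s += 20 → s = 20.0000
seg 2 [35.2°–56.3°] cycloidal, h=15: full span → s += 15 → s = 35.0000
seg 3 [56.3°–177.6°] cycloidal, h=22: θ=142.1° here. β=85.8, B=121.3. 22·(0.7073 − sin(2π·0.7073)/(2π)) = 18.9378 → s = 53.9378

53.9378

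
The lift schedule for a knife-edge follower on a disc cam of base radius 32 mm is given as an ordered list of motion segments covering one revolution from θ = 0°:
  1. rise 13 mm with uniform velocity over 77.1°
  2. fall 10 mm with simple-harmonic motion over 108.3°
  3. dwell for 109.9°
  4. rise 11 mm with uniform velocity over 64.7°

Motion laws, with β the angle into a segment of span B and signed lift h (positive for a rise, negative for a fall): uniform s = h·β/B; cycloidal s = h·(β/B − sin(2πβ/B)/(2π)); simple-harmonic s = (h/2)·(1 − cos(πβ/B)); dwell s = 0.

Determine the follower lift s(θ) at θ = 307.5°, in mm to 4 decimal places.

seg 1 [0°–77.1°] uniform, h=13: full span → s += 13 → s = 13.0000
seg 2 [77.1°–185.4°] simple-harmonic, h=-10: full span → s += -10 → s = 3.0000
seg 3 [185.4°–295.3°] dwell: s stays 3.0000
seg 4 [295.3°–360°] uniform, h=11: θ=307.5° here. β=12.2, B=64.7. 11·12.2/64.7 = 2.0742 → s = 5.0742

5.0742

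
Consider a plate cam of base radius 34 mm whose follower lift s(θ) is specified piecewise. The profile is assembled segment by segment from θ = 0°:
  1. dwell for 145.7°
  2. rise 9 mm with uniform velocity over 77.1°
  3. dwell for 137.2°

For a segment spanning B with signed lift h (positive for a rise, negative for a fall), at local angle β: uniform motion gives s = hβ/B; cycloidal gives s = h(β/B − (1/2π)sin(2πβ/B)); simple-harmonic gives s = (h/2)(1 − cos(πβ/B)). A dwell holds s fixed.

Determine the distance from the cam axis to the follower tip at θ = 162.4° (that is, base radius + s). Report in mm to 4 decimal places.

seg 1 [0°–145.7°] dwell: s stays 0.0000
seg 2 [145.7°–222.8°] uniform, h=9: θ=162.4° here. β=16.7, B=77.1. 9·16.7/77.1 = 1.9494 → s = 1.9494
radial distance = base radius + s = 34 + 1.9494 = 35.9494

35.9494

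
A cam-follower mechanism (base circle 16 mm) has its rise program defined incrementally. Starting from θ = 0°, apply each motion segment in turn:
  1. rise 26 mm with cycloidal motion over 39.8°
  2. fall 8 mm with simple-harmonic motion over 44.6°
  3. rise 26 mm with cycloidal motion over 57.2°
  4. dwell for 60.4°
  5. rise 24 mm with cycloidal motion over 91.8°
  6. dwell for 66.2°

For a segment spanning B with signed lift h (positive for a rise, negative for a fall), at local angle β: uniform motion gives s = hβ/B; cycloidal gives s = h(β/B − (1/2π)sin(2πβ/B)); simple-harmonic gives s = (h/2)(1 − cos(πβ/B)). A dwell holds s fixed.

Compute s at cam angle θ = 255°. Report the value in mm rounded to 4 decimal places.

seg 1 [0°–39.8°] cycloidal, h=26: full span → s += 26 → s = 26.0000
seg 2 [39.8°–84.4°] simple-harmonic, h=-8: full span → s += -8 → s = 18.0000
seg 3 [84.4°–141.6°] cycloidal, h=26: full span → s += 26 → s = 44.0000
seg 4 [141.6°–202°] dwell: s stays 44.0000
seg 5 [202°–293.8°] cycloidal, h=24: θ=255° here. β=53, B=91.8. 24·(0.5773 − sin(2π·0.5773)/(2π)) = 15.6402 → s = 59.6402

59.6402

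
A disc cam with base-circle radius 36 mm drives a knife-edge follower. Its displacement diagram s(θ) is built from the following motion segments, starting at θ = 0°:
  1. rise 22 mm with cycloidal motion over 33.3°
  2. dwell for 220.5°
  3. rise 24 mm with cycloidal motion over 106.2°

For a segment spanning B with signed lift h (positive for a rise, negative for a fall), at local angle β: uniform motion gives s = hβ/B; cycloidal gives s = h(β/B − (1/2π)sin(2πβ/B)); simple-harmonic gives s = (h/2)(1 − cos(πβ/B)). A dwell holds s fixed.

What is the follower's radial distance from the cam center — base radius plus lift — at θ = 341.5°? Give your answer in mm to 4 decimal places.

seg 1 [0°–33.3°] cycloidal, h=22: full span → s += 22 → s = 22.0000
seg 2 [33.3°–253.8°] dwell: s stays 22.0000
seg 3 [253.8°–360°] cycloidal, h=24: θ=341.5° here. β=87.7, B=106.2. 24·(0.8258 − sin(2π·0.8258)/(2π)) = 23.2138 → s = 45.2138
radial distance = base radius + s = 36 + 45.2138 = 81.2138

81.2138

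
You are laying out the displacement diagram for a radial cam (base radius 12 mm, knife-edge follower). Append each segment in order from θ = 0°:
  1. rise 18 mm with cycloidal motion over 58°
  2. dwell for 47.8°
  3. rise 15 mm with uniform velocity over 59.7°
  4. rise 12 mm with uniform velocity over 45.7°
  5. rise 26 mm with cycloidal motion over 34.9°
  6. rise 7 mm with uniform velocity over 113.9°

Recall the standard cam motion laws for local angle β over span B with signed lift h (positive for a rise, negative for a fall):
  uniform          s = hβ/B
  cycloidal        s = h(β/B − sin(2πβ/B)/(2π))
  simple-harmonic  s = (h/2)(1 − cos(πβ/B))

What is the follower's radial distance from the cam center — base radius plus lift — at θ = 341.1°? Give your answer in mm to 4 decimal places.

seg 1 [0°–58°] cycloidal, h=18: full span → s += 18 → s = 18.0000
seg 2 [58°–105.8°] dwell: s stays 18.0000
seg 3 [105.8°–165.5°] uniform, h=15: full span → s += 15 → s = 33.0000
seg 4 [165.5°–211.2°] uniform, h=12: full span → s += 12 → s = 45.0000
seg 5 [211.2°–246.1°] cycloidal, h=26: full span → s += 26 → s = 71.0000
seg 6 [246.1°–360°] uniform, h=7: θ=341.1° here. β=95, B=113.9. 7·95/113.9 = 5.8385 → s = 76.8385
radial distance = base radius + s = 12 + 76.8385 = 88.8385

88.8385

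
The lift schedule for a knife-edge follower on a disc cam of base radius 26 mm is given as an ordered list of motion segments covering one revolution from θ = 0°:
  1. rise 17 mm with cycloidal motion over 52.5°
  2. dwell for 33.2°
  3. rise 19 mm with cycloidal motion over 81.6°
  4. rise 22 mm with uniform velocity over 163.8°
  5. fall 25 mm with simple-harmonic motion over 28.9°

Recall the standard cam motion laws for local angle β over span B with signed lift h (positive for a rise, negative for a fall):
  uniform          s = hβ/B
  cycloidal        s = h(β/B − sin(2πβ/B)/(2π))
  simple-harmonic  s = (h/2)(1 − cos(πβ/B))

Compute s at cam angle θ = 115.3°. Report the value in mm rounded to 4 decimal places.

seg 1 [0°–52.5°] cycloidal, h=17: full span → s += 17 → s = 17.0000
seg 2 [52.5°–85.7°] dwell: s stays 17.0000
seg 3 [85.7°–167.3°] cycloidal, h=19: θ=115.3° here. β=29.6, B=81.6. 19·(0.3627 − sin(2π·0.3627)/(2π)) = 4.5958 → s = 21.5958

21.5958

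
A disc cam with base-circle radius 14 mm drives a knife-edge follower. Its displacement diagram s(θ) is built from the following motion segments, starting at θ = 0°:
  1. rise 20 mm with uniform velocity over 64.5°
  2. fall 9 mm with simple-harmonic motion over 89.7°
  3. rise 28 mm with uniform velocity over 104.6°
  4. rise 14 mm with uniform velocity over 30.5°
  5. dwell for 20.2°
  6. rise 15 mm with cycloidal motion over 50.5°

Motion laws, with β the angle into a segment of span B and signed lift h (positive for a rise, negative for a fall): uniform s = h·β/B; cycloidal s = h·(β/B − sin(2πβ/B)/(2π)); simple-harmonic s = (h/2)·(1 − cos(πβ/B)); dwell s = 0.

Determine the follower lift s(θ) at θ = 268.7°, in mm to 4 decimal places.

seg 1 [0°–64.5°] uniform, h=20: full span → s += 20 → s = 20.0000
seg 2 [64.5°–154.2°] simple-harmonic, h=-9: full span → s += -9 → s = 11.0000
seg 3 [154.2°–258.8°] uniform, h=28: full span → s += 28 → s = 39.0000
seg 4 [258.8°–289.3°] uniform, h=14: θ=268.7° here. β=9.9, B=30.5. 14·9.9/30.5 = 4.5443 → s = 43.5443

43.5443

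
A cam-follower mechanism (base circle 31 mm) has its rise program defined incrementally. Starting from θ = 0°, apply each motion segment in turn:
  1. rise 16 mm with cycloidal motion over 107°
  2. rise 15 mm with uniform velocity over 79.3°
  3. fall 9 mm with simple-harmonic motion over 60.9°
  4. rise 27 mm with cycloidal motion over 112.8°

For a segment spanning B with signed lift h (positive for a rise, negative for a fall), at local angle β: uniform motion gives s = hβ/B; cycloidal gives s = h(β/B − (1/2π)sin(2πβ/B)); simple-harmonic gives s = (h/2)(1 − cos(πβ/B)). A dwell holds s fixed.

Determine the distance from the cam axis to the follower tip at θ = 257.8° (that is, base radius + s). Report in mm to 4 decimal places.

seg 1 [0°–107°] cycloidal, h=16: full span → s += 16 → s = 16.0000
seg 2 [107°–186.3°] uniform, h=15: full span → s += 15 → s = 31.0000
seg 3 [186.3°–247.2°] simple-harmonic, h=-9: full span → s += -9 → s = 22.0000
seg 4 [247.2°–360°] cycloidal, h=27: θ=257.8° here. β=10.6, B=112.8. 27·(0.0940 − sin(2π·0.0940)/(2π)) = 0.1449 → s = 22.1449
radial distance = base radius + s = 31 + 22.1449 = 53.1449

53.1449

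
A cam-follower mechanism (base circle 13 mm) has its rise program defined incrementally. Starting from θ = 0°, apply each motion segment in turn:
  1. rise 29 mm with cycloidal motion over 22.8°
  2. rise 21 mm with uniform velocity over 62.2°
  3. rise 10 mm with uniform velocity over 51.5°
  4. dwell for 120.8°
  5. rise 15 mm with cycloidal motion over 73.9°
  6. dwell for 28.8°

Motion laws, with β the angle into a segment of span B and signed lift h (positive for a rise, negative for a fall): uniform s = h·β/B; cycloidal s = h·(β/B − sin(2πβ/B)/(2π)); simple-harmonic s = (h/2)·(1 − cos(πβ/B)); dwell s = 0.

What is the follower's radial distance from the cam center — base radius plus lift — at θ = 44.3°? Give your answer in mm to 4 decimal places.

seg 1 [0°–22.8°] cycloidal, h=29: full span → s += 29 → s = 29.0000
seg 2 [22.8°–85°] uniform, h=21: θ=44.3° here. β=21.5, B=62.2. 21·21.5/62.2 = 7.2588 → s = 36.2588
radial distance = base radius + s = 13 + 36.2588 = 49.2588

49.2588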